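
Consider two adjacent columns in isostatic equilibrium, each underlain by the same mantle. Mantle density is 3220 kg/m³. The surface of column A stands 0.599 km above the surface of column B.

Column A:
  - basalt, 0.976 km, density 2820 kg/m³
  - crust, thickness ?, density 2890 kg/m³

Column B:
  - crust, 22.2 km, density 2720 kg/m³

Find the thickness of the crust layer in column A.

Take the compensation level at the base of the deeper column (depth z_c below the surface of column A) and equate Σ ρ_i t_i down to z_c; mantle fills any gap and the z_c terms cancel.
Column A: 0.976×2820 + x×2890 + (z_c − 0.976 − x)×3220
Column B: 0.599×0 + 22.2×2720 + (z_c − 0.599 − 22.2)×3220
The z_c×3220 term appears on both sides and cancels. Collect the known terms of each column as K = Σ(ρt)_known − 3220 × (depth of known layers): K_A = 2752.32 − 3220×0.976 = −390.4; K_B = 60384 − 3220×(0.599 + 22.2) = −13028.78.
Balance: K_A − x×(3220 − 2890) = K_B, so x = (K_A − K_B)/(3220 − 2890) = 12638.4/330 = 38.3 km.

38.3 km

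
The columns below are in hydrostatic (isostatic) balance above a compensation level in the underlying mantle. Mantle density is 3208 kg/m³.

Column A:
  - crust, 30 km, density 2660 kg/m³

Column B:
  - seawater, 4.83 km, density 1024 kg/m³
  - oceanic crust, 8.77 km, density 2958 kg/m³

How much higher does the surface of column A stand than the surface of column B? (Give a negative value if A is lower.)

1.15 km

For any compensation level in the mantle, the mantle terms cancel and isostasy reduces to e = (Σt_A − Σt_B) − (Σ(ρt)_A − Σ(ρt)_B) / ρ_m.
Σt_A = 30 km; Σt_B = 13.6 km; Σ(ρt)_A = 79800; Σ(ρt)_B = 30887.58 (in km·kg/m³).
e = (30 − 13.6) − (79800 − 30887.58) / 3208 = 1.15 km.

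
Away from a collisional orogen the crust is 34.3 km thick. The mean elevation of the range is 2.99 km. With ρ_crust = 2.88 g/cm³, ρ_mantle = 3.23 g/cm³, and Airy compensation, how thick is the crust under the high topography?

61.9 km

Root depth r = h ρ_c / (ρ_m − ρ_c) = 2.99 km × 2.88 / 0.35 = 24.6 km.
Total thickness = T + h + r = 34.3 km + 2.99 km + 24.6 km = 61.9 km.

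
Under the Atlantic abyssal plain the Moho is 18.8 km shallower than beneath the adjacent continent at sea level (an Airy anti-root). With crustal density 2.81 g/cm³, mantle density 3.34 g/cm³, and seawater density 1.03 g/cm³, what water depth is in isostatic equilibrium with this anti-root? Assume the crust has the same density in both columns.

Replacing a thickness d of crust by seawater at the top must be balanced by replacing crust with mantle at the base: d (ρ_c − ρ_w) = a (ρ_m − ρ_c).
d = a (ρ_m − ρ_c)/(ρ_c − ρ_w) = 18.8 km × 0.53/1.78 = 5.6 km.

5.6 km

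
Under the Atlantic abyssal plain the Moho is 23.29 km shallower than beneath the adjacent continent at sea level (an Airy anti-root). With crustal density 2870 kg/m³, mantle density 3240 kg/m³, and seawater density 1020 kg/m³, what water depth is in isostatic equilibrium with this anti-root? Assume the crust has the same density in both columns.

Replacing a thickness d of crust by seawater at the top must be balanced by replacing crust with mantle at the base: d (ρ_c − ρ_w) = a (ρ_m − ρ_c).
d = a (ρ_m − ρ_c)/(ρ_c − ρ_w) = 23.29 km × 370/1850 = 4.66 km.

4.66 km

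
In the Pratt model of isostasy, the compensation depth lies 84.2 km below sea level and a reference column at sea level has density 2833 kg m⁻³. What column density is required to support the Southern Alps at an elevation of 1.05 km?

2800 kg m⁻³

Pratt balance: ρ_ref D = ρ (D + h).
ρ = ρ_ref D/(D + h) = 2833 × 84.2 km/(84.2 km + 1.05 km) = 2800 kg m⁻³.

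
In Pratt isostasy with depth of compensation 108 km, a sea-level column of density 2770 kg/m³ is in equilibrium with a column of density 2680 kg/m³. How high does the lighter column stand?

ρ_ref D = ρ (D + h) → h = D (ρ_ref − ρ)/ρ.
h = 108 km × (2770 − 2680)/2680 = 3.63 km.

3.63 km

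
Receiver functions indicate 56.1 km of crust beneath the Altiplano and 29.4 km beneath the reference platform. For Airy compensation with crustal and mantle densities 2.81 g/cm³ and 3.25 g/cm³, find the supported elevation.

Excess crust Δ = 56.1 km − 29.4 km = 26.7 km, split between elevation h and root r with h + r = Δ.
Airy balance ρ_c h = (ρ_m − ρ_c) r gives r = h ρ_c/(ρ_m − ρ_c), so h (1 + ρ_c/(ρ_m − ρ_c)) = Δ, i.e. h = Δ (ρ_m − ρ_c)/ρ_m.
h = 26.7 km × 0.44/3.25 = 3.61 km.

3.61 km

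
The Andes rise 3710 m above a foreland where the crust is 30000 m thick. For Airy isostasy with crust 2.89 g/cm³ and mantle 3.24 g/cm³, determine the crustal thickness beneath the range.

64300 m

Root depth r = h ρ_c / (ρ_m − ρ_c) = 3710 m × 2.89 / 0.35 = 30630 m.
Total thickness = T + h + r = 30000 m + 3710 m + 30630 m = 64300 m.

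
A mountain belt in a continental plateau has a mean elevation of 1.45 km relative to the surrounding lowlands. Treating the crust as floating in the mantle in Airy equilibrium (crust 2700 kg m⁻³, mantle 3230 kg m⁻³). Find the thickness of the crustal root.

Isostatic balance requires: the weight of the topography is balanced by the buoyancy of the root, ρ_c h = (ρ_m − ρ_c) r.
r = h · ρ_c / (ρ_m − ρ_c) = 1.45 km × 2700 / (3230 − 2700) = 7.39 km.

7.39 km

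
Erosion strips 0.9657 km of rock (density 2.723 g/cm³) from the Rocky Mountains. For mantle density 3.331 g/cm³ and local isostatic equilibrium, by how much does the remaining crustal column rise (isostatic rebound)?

Unloading: uplift u = e ρ_c/ρ_m = 0.9657 km × 2.723/3.331 = 0.789 km.

0.789 km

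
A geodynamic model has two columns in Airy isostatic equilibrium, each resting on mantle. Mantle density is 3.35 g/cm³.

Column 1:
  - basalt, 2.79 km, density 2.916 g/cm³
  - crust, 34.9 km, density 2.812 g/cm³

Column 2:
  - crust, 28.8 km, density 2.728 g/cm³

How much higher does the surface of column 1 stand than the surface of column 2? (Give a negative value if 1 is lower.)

For any compensation level in the mantle, the mantle terms cancel and isostasy reduces to e = (Σt_1 − Σt_2) − (Σ(ρt)_1 − Σ(ρt)_2) / ρ_m.
Σt_1 = 37.69 km; Σt_2 = 28.8 km; Σ(ρt)_1 = 106.27444; Σ(ρt)_2 = 78.5664 (in km·g/cm³).
e = (37.69 − 28.8) − (106.27444 − 78.5664) / 3.35 = 0.619 km.

0.619 km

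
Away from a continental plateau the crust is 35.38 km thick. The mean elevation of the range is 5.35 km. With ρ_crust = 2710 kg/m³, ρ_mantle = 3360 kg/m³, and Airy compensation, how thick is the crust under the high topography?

Root depth r = h ρ_c / (ρ_m − ρ_c) = 5.35 km × 2710 / 650 = 22.31 km.
Total thickness = T + h + r = 35.38 km + 5.35 km + 22.31 km = 63 km.

63 km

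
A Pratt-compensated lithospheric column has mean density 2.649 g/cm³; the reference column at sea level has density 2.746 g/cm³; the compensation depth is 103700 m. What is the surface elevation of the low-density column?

3800 m

ρ_ref D = ρ (D + h) → h = D (ρ_ref − ρ)/ρ.
h = 103700 m × (2.746 − 2.649)/2.649 = 3800 m.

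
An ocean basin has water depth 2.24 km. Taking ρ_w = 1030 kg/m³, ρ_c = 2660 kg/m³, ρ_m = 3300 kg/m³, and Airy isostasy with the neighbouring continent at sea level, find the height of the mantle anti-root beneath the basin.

Equating mass per unit area of the two columns: replacing crust with seawater at the top is compensated by replacing crust with mantle at the base: d (ρ_c − ρ_w) = a (ρ_m − ρ_c).
a = d (ρ_c − ρ_w)/(ρ_m − ρ_c) = 2.24 km × 1630/640 = 5.71 km.

5.71 km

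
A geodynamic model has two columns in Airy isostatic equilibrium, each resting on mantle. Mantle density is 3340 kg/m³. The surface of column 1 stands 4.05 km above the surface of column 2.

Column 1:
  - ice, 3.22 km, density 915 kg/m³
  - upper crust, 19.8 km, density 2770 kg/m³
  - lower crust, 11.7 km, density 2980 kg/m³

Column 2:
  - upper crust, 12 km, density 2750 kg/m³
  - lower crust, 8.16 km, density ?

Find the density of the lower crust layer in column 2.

3010 kg/m³

Take the compensation level at the base of the deeper column (depth z_c below the surface of column 1) and equate Σ ρ_i t_i down to z_c; mantle fills any gap and the z_c terms cancel.
Column 1: 3.22×915 + 19.8×2770 + 11.7×2980 + (z_c − 34.72)×3340
Column 2: 4.05×0 + 12×2750 + 8.16×ρ + (z_c − 4.05 − 20.16)×3340
The z_c×3340 term appears on both sides and cancels. Collect the known terms of each column as K = Σ(ρt)_known − 3340 × (depth of known layers): K_1 = 92658.3 − 3340×34.72 = −23306.5; K_2 = 33000 − 3340×(4.05 + 20.16) = −47861.4.
Balance: K_1 = K_2 + 8.16×ρ, so ρ = (K_1 − K_2)/8.16 = 24554.9/8.16 = 3010 kg/m³.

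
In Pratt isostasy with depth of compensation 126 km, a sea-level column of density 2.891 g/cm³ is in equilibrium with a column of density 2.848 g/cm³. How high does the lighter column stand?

1.9 km

ρ_ref D = ρ (D + h) → h = D (ρ_ref − ρ)/ρ.
h = 126 km × (2.891 − 2.848)/2.848 = 1.9 km.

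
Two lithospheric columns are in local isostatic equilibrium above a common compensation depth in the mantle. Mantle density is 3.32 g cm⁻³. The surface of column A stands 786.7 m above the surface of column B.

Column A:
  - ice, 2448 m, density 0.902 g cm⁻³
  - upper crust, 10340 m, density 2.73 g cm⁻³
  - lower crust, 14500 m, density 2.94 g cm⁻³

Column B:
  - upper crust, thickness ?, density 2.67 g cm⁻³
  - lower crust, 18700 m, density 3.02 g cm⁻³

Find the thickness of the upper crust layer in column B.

14300 m

Take the compensation level at the base of the deeper column (depth z_c below the surface of column A) and equate Σ ρ_i t_i down to z_c; mantle fills any gap and the z_c terms cancel.
Column A: 2448×0.902 + 10340×2.73 + 14500×2.94 + (z_c − 27288)×3.32
Column B: 786.7×0 + x×2.67 + 18700×3.02 + (z_c − 786.7 − 18700 − x)×3.32
The z_c×3.32 term appears on both sides and cancels. Collect the known terms of each column as K = Σ(ρt)_known − 3.32 × (depth of known layers): K_A = 73066.296 − 3.32×27288 = −17529.864; K_B = 56474 − 3.32×(786.7 + 18700) = −8221.844.
Balance: K_A = K_B − x×(3.32 − 2.67), so x = (K_B − K_A)/(3.32 − 2.67) = 9308.02/0.65 = 14300 m.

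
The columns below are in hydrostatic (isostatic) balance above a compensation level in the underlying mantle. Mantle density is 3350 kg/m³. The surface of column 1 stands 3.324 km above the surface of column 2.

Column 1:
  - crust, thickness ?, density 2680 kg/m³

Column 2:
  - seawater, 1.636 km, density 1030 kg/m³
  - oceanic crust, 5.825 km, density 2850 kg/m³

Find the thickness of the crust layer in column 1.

26.6 km

Take the compensation level at the base of the deeper column (depth z_c below the surface of column 1) and equate Σ ρ_i t_i down to z_c; mantle fills any gap and the z_c terms cancel.
Column 1: x×2680 + (z_c − 0 − x)×3350
Column 2: 3.324×0 + 1.636×1030 + 5.825×2850 + (z_c − 3.324 − 7.461)×3350
The z_c×3350 term appears on both sides and cancels. Collect the known terms of each column as K = Σ(ρt)_known − 3350 × (depth of known layers): K_1 = 0 − 3350×0 = 0; K_2 = 18286.33 − 3350×(3.324 + 7.461) = −17843.42.
Balance: K_1 − x×(3350 − 2680) = K_2, so x = (K_1 − K_2)/(3350 − 2680) = 17843.4/670 = 26.6 km.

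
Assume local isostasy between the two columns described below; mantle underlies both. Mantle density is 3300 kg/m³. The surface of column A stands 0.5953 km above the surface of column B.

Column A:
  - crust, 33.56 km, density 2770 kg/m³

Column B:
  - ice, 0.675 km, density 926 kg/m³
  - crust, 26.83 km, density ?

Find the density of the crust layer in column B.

2770 kg/m³

Take the compensation level at the base of the deeper column (depth z_c below the surface of column A) and equate Σ ρ_i t_i down to z_c; mantle fills any gap and the z_c terms cancel.
Column A: 33.56×2770 + (z_c − 33.56)×3300
Column B: 0.5953×0 + 0.675×926 + 26.83×ρ + (z_c − 0.5953 − 27.505)×3300
The z_c×3300 term appears on both sides and cancels. Collect the known terms of each column as K = Σ(ρt)_known − 3300 × (depth of known layers): K_A = 92961.2 − 3300×33.56 = −17786.8; K_B = 625.05 − 3300×(0.5953 + 27.505) = −92105.94.
Balance: K_A = K_B + 26.83×ρ, so ρ = (K_A − K_B)/26.83 = 74319.1/26.83 = 2770 kg/m³.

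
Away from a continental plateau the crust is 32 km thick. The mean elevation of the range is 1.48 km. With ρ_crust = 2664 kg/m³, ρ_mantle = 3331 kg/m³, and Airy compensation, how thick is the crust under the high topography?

Root depth r = h ρ_c / (ρ_m − ρ_c) = 1.48 km × 2664 / 667 = 5.911 km.
Total thickness = T + h + r = 32 km + 1.48 km + 5.911 km = 39.4 km.

39.4 km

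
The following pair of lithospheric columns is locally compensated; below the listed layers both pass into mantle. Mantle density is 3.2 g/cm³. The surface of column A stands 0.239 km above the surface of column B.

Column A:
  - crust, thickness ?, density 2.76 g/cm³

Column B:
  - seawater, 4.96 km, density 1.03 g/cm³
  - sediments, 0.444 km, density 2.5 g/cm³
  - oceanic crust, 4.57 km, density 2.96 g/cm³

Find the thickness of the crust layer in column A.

Take the compensation level at the base of the deeper column (depth z_c below the surface of column A) and equate Σ ρ_i t_i down to z_c; mantle fills any gap and the z_c terms cancel.
Column A: x×2.76 + (z_c − 0 − x)×3.2
Column B: 0.239×0 + 4.96×1.03 + 0.444×2.5 + 4.57×2.96 + (z_c − 0.239 − 9.974)×3.2
The z_c×3.2 term appears on both sides and cancels. Collect the known terms of each column as K = Σ(ρt)_known − 3.2 × (depth of known layers): K_A = 0 − 3.2×0 = 0; K_B = 19.746 − 3.2×(0.239 + 9.974) = −12.9356.
Balance: K_A − x×(3.2 − 2.76) = K_B, so x = (K_A − K_B)/(3.2 − 2.76) = 12.9356/0.44 = 29.4 km.

29.4 km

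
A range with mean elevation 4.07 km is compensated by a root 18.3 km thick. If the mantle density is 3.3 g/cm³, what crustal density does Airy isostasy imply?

ρ_c h = (ρ_m − ρ_c) r → ρ_c (h + r) = ρ_m r → ρ_c = ρ_m r / (h + r).
ρ_c = 3.3 × 18.3 km / (4.07 km + 18.3 km) = 2.7 g/cm³.

2.7 g/cm³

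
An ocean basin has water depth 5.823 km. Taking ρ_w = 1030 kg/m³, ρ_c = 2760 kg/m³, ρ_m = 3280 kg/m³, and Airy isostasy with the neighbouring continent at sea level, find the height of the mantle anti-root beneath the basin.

Balancing pressure at the compensation depth: replacing crust with seawater at the top is compensated by replacing crust with mantle at the base: d (ρ_c − ρ_w) = a (ρ_m − ρ_c).
a = d (ρ_c − ρ_w)/(ρ_m − ρ_c) = 5.823 km × 1730/520 = 19.4 km.

19.4 km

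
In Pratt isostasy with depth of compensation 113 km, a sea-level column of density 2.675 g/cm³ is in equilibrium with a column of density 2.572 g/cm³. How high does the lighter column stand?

ρ_ref D = ρ (D + h) → h = D (ρ_ref − ρ)/ρ.
h = 113 km × (2.675 − 2.572)/2.572 = 4.53 km.

4.53 km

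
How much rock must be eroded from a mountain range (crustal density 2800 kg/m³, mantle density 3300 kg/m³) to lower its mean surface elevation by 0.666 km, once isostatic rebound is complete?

4.4 km

Net drop Δ = e − u = e − e ρ_c/ρ_m = e (ρ_m − ρ_c)/ρ_m.
e = Δ ρ_m/(ρ_m − ρ_c) = 0.666 km × 3300/500 = 4.4 km.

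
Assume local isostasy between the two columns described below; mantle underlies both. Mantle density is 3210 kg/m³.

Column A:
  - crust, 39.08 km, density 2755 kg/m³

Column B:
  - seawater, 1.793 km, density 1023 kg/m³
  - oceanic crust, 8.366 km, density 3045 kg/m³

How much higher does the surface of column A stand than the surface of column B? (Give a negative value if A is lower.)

For any compensation level in the mantle, the mantle terms cancel and isostasy reduces to e = (Σt_A − Σt_B) − (Σ(ρt)_A − Σ(ρt)_B) / ρ_m.
Σt_A = 39.08 km; Σt_B = 10.159 km; Σ(ρt)_A = 107665.4; Σ(ρt)_B = 27308.709 (in km·kg/m³).
e = (39.08 − 10.159) − (107665.4 − 27308.709) / 3210 = 3.89 km.

3.89 km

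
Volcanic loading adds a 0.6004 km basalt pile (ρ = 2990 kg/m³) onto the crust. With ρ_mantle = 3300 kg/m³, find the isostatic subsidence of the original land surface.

Subaerial loading: s = t ρ_load / ρ_m.
s = 0.6004 km × 2990/3300 = 0.544 km.

0.544 km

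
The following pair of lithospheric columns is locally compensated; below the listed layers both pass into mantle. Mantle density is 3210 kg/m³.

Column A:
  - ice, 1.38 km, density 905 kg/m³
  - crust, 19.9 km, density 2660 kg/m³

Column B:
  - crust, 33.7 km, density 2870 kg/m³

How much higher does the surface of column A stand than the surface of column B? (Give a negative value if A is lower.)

For any compensation level in the mantle, the mantle terms cancel and isostasy reduces to e = (Σt_A − Σt_B) − (Σ(ρt)_A − Σ(ρt)_B) / ρ_m.
Σt_A = 21.28 km; Σt_B = 33.7 km; Σ(ρt)_A = 54182.9; Σ(ρt)_B = 96719 (in km·kg/m³).
e = (21.28 − 33.7) − (54182.9 − 96719) / 3210 = 0.831 km.

0.831 km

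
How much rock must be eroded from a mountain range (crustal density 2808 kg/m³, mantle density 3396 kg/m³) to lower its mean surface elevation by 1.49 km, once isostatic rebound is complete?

Net drop Δ = e − u = e − e ρ_c/ρ_m = e (ρ_m − ρ_c)/ρ_m.
e = Δ ρ_m/(ρ_m − ρ_c) = 1.49 km × 3396/588 = 8.61 km.

8.61 km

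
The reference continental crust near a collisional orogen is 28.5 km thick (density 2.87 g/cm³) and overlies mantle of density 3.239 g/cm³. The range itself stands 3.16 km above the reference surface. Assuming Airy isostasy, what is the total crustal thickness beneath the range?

56.2 km

Root depth r = h ρ_c / (ρ_m − ρ_c) = 3.16 km × 2.87 / 0.369 = 24.58 km.
Total thickness = T + h + r = 28.5 km + 3.16 km + 24.58 km = 56.2 km.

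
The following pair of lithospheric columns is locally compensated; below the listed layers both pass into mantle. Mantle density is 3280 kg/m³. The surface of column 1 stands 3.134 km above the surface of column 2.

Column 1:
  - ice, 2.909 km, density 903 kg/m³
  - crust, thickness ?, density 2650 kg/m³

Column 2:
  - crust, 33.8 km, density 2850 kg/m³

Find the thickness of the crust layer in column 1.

Take the compensation level at the base of the deeper column (depth z_c below the surface of column 1) and equate Σ ρ_i t_i down to z_c; mantle fills any gap and the z_c terms cancel.
Column 1: 2.909×903 + x×2650 + (z_c − 2.909 − x)×3280
Column 2: 3.134×0 + 33.8×2850 + (z_c − 3.134 − 33.8)×3280
The z_c×3280 term appears on both sides and cancels. Collect the known terms of each column as K = Σ(ρt)_known − 3280 × (depth of known layers): K_1 = 2626.827 − 3280×2.909 = −6914.693; K_2 = 96330 − 3280×(3.134 + 33.8) = −24813.52.
Balance: K_1 − x×(3280 − 2650) = K_2, so x = (K_1 − K_2)/(3280 − 2650) = 17898.8/630 = 28.4 km.

28.4 km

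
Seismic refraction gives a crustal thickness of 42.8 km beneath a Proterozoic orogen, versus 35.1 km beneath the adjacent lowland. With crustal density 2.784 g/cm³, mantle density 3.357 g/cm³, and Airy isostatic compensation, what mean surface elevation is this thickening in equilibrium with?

Excess crust Δ = 42.8 km − 35.1 km = 7.7 km, split between elevation h and root r with h + r = Δ.
Airy balance ρ_c h = (ρ_m − ρ_c) r gives r = h ρ_c/(ρ_m − ρ_c), so h (1 + ρ_c/(ρ_m − ρ_c)) = Δ, i.e. h = Δ (ρ_m − ρ_c)/ρ_m.
h = 7.7 km × 0.573/3.357 = 1.31 km.

1.31 km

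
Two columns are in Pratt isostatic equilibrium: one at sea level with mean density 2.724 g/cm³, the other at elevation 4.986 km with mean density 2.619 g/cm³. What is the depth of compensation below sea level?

124 km

ρ_ref D = ρ (D + h) → D (ρ_ref − ρ) = ρ h.
D = ρ h/(ρ_ref − ρ) = 2.619 × 4.986 km/(2.724 − 2.619) = 124 km.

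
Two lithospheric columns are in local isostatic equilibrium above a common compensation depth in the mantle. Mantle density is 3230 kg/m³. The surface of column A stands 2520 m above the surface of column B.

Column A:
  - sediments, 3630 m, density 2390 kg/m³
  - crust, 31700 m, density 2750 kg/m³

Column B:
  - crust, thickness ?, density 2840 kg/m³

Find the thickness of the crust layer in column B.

26000 m

Take the compensation level at the base of the deeper column (depth z_c below the surface of column A) and equate Σ ρ_i t_i down to z_c; mantle fills any gap and the z_c terms cancel.
Column A: 3630×2390 + 31700×2750 + (z_c − 35330)×3230
Column B: 2520×0 + x×2840 + (z_c − 2520 − 0 − x)×3230
The z_c×3230 term appears on both sides and cancels. Collect the known terms of each column as K = Σ(ρt)_known − 3230 × (depth of known layers): K_A = 95850700 − 3230×35330 = −18265200; K_B = 0 − 3230×(2520 + 0) = −8139600.
Balance: K_A = K_B − x×(3230 − 2840), so x = (K_B − K_A)/(3230 − 2840) = 10125600/390 = 26000 m.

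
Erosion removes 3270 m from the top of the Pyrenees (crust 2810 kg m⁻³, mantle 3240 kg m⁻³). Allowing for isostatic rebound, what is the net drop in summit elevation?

Rebound u = e ρ_c/ρ_m = 3270 m × 2810/3240 = 2836 m.
Net surface drop = e − u = 3270 m − 2836 m = e (ρ_m − ρ_c)/ρ_m = 434 m.

434 m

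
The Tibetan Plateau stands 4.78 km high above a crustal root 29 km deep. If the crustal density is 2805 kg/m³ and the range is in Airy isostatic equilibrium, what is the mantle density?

3270 kg/m³

Airy balance: ρ_c h = (ρ_m − ρ_c) r → ρ_m = ρ_c (1 + h/r).
ρ_m = 2805 × (1 + 4.78 km/29 km) = 3270 kg/m³.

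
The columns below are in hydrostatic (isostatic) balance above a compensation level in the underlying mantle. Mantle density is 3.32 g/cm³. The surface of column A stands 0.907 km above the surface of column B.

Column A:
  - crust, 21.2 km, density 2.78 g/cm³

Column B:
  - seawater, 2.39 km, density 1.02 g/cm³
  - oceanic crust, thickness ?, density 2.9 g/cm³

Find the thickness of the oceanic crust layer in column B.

Take the compensation level at the base of the deeper column (depth z_c below the surface of column A) and equate Σ ρ_i t_i down to z_c; mantle fills any gap and the z_c terms cancel.
Column A: 21.2×2.78 + (z_c − 21.2)×3.32
Column B: 0.907×0 + 2.39×1.02 + x×2.9 + (z_c − 0.907 − 2.39 − x)×3.32
The z_c×3.32 term appears on both sides and cancels. Collect the known terms of each column as K = Σ(ρt)_known − 3.32 × (depth of known layers): K_A = 58.936 − 3.32×21.2 = −11.448; K_B = 2.4378 − 3.32×(0.907 + 2.39) = −8.50824.
Balance: K_A = K_B − x×(3.32 − 2.9), so x = (K_B − K_A)/(3.32 − 2.9) = 2.93976/0.42 = 7 km.

7 km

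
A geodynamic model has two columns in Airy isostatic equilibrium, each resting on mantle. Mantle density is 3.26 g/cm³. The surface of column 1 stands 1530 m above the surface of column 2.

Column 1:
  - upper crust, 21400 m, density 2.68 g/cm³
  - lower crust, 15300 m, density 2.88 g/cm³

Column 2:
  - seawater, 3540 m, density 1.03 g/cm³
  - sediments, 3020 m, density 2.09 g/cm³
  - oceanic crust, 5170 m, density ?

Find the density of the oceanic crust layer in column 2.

Take the compensation level at the base of the deeper column (depth z_c below the surface of column 1) and equate Σ ρ_i t_i down to z_c; mantle fills any gap and the z_c terms cancel.
Column 1: 21400×2.68 + 15300×2.88 + (z_c − 36700)×3.26
Column 2: 1530×0 + 3540×1.03 + 3020×2.09 + 5170×ρ + (z_c − 1530 − 11730)×3.26
The z_c×3.26 term appears on both sides and cancels. Collect the known terms of each column as K = Σ(ρt)_known − 3.26 × (depth of known layers): K_1 = 101416 − 3.26×36700 = −18226; K_2 = 9958 − 3.26×(1530 + 11730) = −33269.6.
Balance: K_1 = K_2 + 5170×ρ, so ρ = (K_1 − K_2)/5170 = 15043.6/5170 = 2.91 g/cm³.

2.91 g/cm³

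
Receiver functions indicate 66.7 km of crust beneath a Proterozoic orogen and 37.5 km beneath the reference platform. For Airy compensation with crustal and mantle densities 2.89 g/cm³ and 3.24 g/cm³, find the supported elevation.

3.15 km

Excess crust Δ = 66.7 km − 37.5 km = 29.2 km, split between elevation h and root r with h + r = Δ.
Airy balance ρ_c h = (ρ_m − ρ_c) r gives r = h ρ_c/(ρ_m − ρ_c), so h (1 + ρ_c/(ρ_m − ρ_c)) = Δ, i.e. h = Δ (ρ_m − ρ_c)/ρ_m.
h = 29.2 km × 0.35/3.24 = 3.15 km.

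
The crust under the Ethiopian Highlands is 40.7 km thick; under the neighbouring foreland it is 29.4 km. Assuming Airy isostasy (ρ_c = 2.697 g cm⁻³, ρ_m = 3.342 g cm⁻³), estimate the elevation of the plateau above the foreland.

Excess crust Δ = 40.7 km − 29.4 km = 11.3 km, split between elevation h and root r with h + r = Δ.
Airy balance ρ_c h = (ρ_m − ρ_c) r gives r = h ρ_c/(ρ_m − ρ_c), so h (1 + ρ_c/(ρ_m − ρ_c)) = Δ, i.e. h = Δ (ρ_m − ρ_c)/ρ_m.
h = 11.3 km × 0.645/3.342 = 2.18 km.

2.18 km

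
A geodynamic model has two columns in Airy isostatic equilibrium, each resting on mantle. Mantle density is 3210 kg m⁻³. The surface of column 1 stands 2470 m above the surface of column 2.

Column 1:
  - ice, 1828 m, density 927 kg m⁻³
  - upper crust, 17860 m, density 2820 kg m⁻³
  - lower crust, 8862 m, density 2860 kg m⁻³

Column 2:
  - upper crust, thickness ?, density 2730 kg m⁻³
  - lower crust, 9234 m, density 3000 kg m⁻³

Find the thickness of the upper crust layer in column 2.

9110 m

Take the compensation level at the base of the deeper column (depth z_c below the surface of column 1) and equate Σ ρ_i t_i down to z_c; mantle fills any gap and the z_c terms cancel.
Column 1: 1828×927 + 17860×2820 + 8862×2860 + (z_c − 28550)×3210
Column 2: 2470×0 + x×2730 + 9234×3000 + (z_c − 2470 − 9234 − x)×3210
The z_c×3210 term appears on both sides and cancels. Collect the known terms of each column as K = Σ(ρt)_known − 3210 × (depth of known layers): K_1 = 77405076 − 3210×28550 = −14240424; K_2 = 27702000 − 3210×(2470 + 9234) = −9867840.
Balance: K_1 = K_2 − x×(3210 − 2730), so x = (K_2 − K_1)/(3210 − 2730) = 4372580/480 = 9110 m.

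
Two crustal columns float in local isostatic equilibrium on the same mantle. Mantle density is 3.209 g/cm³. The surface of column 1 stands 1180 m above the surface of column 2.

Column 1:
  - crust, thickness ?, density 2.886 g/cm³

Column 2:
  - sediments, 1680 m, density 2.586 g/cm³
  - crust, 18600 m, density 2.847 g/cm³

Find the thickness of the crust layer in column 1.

Take the compensation level at the base of the deeper column (depth z_c below the surface of column 1) and equate Σ ρ_i t_i down to z_c; mantle fills any gap and the z_c terms cancel.
Column 1: x×2.886 + (z_c − 0 − x)×3.209
Column 2: 1180×0 + 1680×2.586 + 18600×2.847 + (z_c − 1180 − 20280)×3.209
The z_c×3.209 term appears on both sides and cancels. Collect the known terms of each column as K = Σ(ρt)_known − 3.209 × (depth of known layers): K_1 = 0 − 3.209×0 = 0; K_2 = 57298.68 − 3.209×(1180 + 20280) = −11566.46.
Balance: K_1 − x×(3.209 − 2.886) = K_2, so x = (K_1 − K_2)/(3.209 − 2.886) = 11566.5/0.323 = 35800 m.

35800 m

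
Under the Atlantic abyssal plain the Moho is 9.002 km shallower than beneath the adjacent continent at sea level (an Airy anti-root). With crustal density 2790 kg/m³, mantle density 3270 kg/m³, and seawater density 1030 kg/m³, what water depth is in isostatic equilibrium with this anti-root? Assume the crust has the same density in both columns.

2.46 km

Replacing a thickness d of crust by seawater at the top must be balanced by replacing crust with mantle at the base: d (ρ_c − ρ_w) = a (ρ_m − ρ_c).
d = a (ρ_m − ρ_c)/(ρ_c − ρ_w) = 9.002 km × 480/1760 = 2.46 km.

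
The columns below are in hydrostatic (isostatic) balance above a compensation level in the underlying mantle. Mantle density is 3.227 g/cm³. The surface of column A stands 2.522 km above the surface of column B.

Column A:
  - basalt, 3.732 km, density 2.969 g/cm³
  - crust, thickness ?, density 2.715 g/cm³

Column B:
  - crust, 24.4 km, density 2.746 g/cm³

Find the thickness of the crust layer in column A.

Take the compensation level at the base of the deeper column (depth z_c below the surface of column A) and equate Σ ρ_i t_i down to z_c; mantle fills any gap and the z_c terms cancel.
Column A: 3.732×2.969 + x×2.715 + (z_c − 3.732 − x)×3.227
Column B: 2.522×0 + 24.4×2.746 + (z_c − 2.522 − 24.4)×3.227
The z_c×3.227 term appears on both sides and cancels. Collect the known terms of each column as K = Σ(ρt)_known − 3.227 × (depth of known layers): K_A = 11.080308 − 3.227×3.732 = −0.962856; K_B = 67.0024 − 3.227×(2.522 + 24.4) = −19.874894.
Balance: K_A − x×(3.227 − 2.715) = K_B, so x = (K_A − K_B)/(3.227 − 2.715) = 18.912/0.512 = 36.9 km.

36.9 km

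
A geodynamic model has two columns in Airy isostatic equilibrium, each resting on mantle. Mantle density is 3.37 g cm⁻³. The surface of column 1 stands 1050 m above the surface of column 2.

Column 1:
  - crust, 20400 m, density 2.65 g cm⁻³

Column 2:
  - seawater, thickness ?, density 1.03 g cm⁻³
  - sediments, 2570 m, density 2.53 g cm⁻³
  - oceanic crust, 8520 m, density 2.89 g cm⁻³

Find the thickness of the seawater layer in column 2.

2090 m

Take the compensation level at the base of the deeper column (depth z_c below the surface of column 1) and equate Σ ρ_i t_i down to z_c; mantle fills any gap and the z_c terms cancel.
Column 1: 20400×2.65 + (z_c − 20400)×3.37
Column 2: 1050×0 + x×1.03 + 2570×2.53 + 8520×2.89 + (z_c − 1050 − 11090 − x)×3.37
The z_c×3.37 term appears on both sides and cancels. Collect the known terms of each column as K = Σ(ρt)_known − 3.37 × (depth of known layers): K_1 = 54060 − 3.37×20400 = −14688; K_2 = 31124.9 − 3.37×(1050 + 11090) = −9786.9.
Balance: K_1 = K_2 − x×(3.37 − 1.03), so x = (K_2 − K_1)/(3.37 − 1.03) = 4901.1/2.34 = 2090 m.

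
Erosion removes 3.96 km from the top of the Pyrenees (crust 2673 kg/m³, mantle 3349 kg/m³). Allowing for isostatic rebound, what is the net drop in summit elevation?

Rebound u = e ρ_c/ρ_m = 3.96 km × 2673/3349 = 3.161 km.
Net surface drop = e − u = 3.96 km − 3.161 km = e (ρ_m − ρ_c)/ρ_m = 0.799 km.

0.799 km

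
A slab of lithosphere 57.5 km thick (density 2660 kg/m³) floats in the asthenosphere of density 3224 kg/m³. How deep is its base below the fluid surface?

47.4 km

Draft d = t ρ_obj/ρ_fluid = 57.5 km × 2660/3224 = 47.4 km.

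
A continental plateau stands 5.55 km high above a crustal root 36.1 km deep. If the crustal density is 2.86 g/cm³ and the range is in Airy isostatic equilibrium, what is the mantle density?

3.3 g/cm³

Airy balance: ρ_c h = (ρ_m − ρ_c) r → ρ_m = ρ_c (1 + h/r).
ρ_m = 2.86 × (1 + 5.55 km/36.1 km) = 3.3 g/cm³.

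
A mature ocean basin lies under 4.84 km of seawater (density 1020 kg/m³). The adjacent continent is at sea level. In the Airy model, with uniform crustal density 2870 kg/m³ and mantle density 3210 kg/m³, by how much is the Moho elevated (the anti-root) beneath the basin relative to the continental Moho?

26.3 km

Isostatic balance requires: replacing crust with seawater at the top is compensated by replacing crust with mantle at the base: d (ρ_c − ρ_w) = a (ρ_m − ρ_c).
a = d (ρ_c − ρ_w)/(ρ_m − ρ_c) = 4.84 km × 1850/340 = 26.3 km.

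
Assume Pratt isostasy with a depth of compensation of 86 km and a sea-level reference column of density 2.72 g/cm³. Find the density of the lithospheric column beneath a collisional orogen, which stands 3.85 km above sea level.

2.6 g/cm³

Pratt balance: ρ_ref D = ρ (D + h).
ρ = ρ_ref D/(D + h) = 2.72 × 86 km/(86 km + 3.85 km) = 2.6 g/cm³.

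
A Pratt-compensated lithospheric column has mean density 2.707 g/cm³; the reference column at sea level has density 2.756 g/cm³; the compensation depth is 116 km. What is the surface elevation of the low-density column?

ρ_ref D = ρ (D + h) → h = D (ρ_ref − ρ)/ρ.
h = 116 km × (2.756 − 2.707)/2.707 = 2.1 km.

2.1 km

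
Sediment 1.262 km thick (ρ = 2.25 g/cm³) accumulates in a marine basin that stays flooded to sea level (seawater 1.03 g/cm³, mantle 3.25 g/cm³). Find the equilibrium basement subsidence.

0.694 km

Submarine loading: the sediment displaces seawater, and the subsidence is in turn flooded, so s (ρ_m − ρ_w) = t (ρ_sed − ρ_w).
s = 1.262 km × (2.25 − 1.03) / (3.25 − 1.03) = 0.694 km.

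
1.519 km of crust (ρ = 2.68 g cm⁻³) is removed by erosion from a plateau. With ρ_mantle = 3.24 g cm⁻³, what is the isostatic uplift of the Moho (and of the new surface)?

1.26 km

Unloading: uplift u = e ρ_c/ρ_m = 1.519 km × 2.68/3.24 = 1.26 km.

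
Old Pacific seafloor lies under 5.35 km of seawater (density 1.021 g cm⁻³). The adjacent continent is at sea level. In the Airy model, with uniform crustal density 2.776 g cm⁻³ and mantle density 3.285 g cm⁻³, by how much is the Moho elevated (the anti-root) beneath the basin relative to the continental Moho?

Balancing pressure at the compensation depth: replacing crust with seawater at the top is compensated by replacing crust with mantle at the base: d (ρ_c − ρ_w) = a (ρ_m − ρ_c).
a = d (ρ_c − ρ_w)/(ρ_m − ρ_c) = 5.35 km × 1.755/0.509 = 18.4 km.

18.4 km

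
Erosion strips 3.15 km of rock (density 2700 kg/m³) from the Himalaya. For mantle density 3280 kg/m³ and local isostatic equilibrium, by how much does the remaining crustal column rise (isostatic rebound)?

2.59 km

Unloading: uplift u = e ρ_c/ρ_m = 3.15 km × 2700/3280 = 2.59 km.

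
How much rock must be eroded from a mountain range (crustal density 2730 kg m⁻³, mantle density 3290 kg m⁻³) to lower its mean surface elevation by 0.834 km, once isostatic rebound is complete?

Net drop Δ = e − u = e − e ρ_c/ρ_m = e (ρ_m − ρ_c)/ρ_m.
e = Δ ρ_m/(ρ_m − ρ_c) = 0.834 km × 3290/560 = 4.9 km.

4.9 km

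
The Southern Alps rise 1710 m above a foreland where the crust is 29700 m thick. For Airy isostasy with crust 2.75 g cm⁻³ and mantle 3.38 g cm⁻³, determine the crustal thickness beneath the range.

38900 m

Root depth r = h ρ_c / (ρ_m − ρ_c) = 1710 m × 2.75 / 0.63 = 7464 m.
Total thickness = T + h + r = 29700 m + 1710 m + 7464 m = 38900 m.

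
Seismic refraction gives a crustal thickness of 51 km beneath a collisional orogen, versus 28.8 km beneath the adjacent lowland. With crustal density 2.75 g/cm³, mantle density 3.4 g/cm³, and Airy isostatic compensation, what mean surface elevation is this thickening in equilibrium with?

4.24 km

Excess crust Δ = 51 km − 28.8 km = 22.2 km, split between elevation h and root r with h + r = Δ.
Airy balance ρ_c h = (ρ_m − ρ_c) r gives r = h ρ_c/(ρ_m − ρ_c), so h (1 + ρ_c/(ρ_m − ρ_c)) = Δ, i.e. h = Δ (ρ_m − ρ_c)/ρ_m.
h = 22.2 km × 0.65/3.4 = 4.24 km.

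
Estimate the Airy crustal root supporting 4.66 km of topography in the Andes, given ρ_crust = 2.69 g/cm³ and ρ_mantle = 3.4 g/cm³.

In Airy isostatic equilibrium: the weight of the topography is balanced by the buoyancy of the root, ρ_c h = (ρ_m − ρ_c) r.
r = h · ρ_c / (ρ_m − ρ_c) = 4.66 km × 2.69 / (3.4 − 2.69) = 17.7 km.

17.7 km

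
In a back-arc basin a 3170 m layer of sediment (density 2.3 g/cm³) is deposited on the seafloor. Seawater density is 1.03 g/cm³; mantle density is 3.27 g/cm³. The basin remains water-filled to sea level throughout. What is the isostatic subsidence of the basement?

Submarine loading: the sediment displaces seawater, and the subsidence is in turn flooded, so s (ρ_m − ρ_w) = t (ρ_sed − ρ_w).
s = 3170 m × (2.3 − 1.03) / (3.27 − 1.03) = 1800 m.

1800 m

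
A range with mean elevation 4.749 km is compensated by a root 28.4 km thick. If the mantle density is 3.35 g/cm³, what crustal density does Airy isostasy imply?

ρ_c h = (ρ_m − ρ_c) r → ρ_c (h + r) = ρ_m r → ρ_c = ρ_m r / (h + r).
ρ_c = 3.35 × 28.4 km / (4.749 km + 28.4 km) = 2.87 g/cm³.

2.87 g/cm³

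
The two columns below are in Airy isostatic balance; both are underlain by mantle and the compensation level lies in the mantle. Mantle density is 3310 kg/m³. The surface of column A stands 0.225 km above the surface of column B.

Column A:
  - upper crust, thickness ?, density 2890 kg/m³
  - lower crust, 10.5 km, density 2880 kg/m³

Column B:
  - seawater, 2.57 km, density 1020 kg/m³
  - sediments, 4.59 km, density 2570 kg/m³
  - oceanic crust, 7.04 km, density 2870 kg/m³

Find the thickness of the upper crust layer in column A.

Take the compensation level at the base of the deeper column (depth z_c below the surface of column A) and equate Σ ρ_i t_i down to z_c; mantle fills any gap and the z_c terms cancel.
Column A: x×2890 + 10.5×2880 + (z_c − 10.5 − x)×3310
Column B: 0.225×0 + 2.57×1020 + 4.59×2570 + 7.04×2870 + (z_c − 0.225 − 14.2)×3310
The z_c×3310 term appears on both sides and cancels. Collect the known terms of each column as K = Σ(ρt)_known − 3310 × (depth of known layers): K_A = 30240 − 3310×10.5 = −4515; K_B = 34622.5 − 3310×(0.225 + 14.2) = −13124.25.
Balance: K_A − x×(3310 − 2890) = K_B, so x = (K_A − K_B)/(3310 − 2890) = 8609.25/420 = 20.5 km.

20.5 km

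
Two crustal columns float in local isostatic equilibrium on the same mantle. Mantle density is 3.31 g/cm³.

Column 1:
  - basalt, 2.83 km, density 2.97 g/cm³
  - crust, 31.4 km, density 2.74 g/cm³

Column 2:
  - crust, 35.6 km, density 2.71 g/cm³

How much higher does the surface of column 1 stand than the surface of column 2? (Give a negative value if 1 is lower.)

−0.755 km

For any compensation level in the mantle, the mantle terms cancel and isostasy reduces to e = (Σt_1 − Σt_2) − (Σ(ρt)_1 − Σ(ρt)_2) / ρ_m.
Σt_1 = 34.23 km; Σt_2 = 35.6 km; Σ(ρt)_1 = 94.4411; Σ(ρt)_2 = 96.476 (in km·g/cm³).
e = (34.23 − 35.6) − (94.4411 − 96.476) / 3.31 = −0.755 km.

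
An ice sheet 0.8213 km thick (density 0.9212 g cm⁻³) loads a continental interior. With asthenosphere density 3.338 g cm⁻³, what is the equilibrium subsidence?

Equating mass per unit area of the two columns: the ice load ρ_ice t is balanced by mantle displaced below, ρ_m s.
s = t ρ_ice / ρ_m = 0.8213 km × 0.9212/3.338 = 0.227 km.

0.227 km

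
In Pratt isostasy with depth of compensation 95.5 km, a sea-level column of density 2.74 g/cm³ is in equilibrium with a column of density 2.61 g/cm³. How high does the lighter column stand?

ρ_ref D = ρ (D + h) → h = D (ρ_ref − ρ)/ρ.
h = 95.5 km × (2.74 − 2.61)/2.61 = 4.76 km.

4.76 km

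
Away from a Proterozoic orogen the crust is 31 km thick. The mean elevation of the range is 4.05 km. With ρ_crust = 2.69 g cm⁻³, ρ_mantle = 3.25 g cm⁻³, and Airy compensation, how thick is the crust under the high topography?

54.5 km

Root depth r = h ρ_c / (ρ_m − ρ_c) = 4.05 km × 2.69 / 0.56 = 19.45 km.
Total thickness = T + h + r = 31 km + 4.05 km + 19.45 km = 54.5 km.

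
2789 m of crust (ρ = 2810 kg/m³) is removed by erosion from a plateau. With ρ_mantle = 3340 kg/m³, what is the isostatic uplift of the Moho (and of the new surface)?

2350 m

Unloading: uplift u = e ρ_c/ρ_m = 2789 m × 2810/3340 = 2350 m.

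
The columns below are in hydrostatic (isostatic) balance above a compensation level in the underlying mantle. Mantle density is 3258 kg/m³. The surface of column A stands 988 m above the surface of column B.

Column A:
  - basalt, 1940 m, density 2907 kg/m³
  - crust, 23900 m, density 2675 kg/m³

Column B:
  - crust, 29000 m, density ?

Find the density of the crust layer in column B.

2870 kg/m³

Take the compensation level at the base of the deeper column (depth z_c below the surface of column A) and equate Σ ρ_i t_i down to z_c; mantle fills any gap and the z_c terms cancel.
Column A: 1940×2907 + 23900×2675 + (z_c − 25840)×3258
Column B: 988×0 + 29000×ρ + (z_c − 988 − 29000)×3258
The z_c×3258 term appears on both sides and cancels. Collect the known terms of each column as K = Σ(ρt)_known − 3258 × (depth of known layers): K_A = 69572080 − 3258×25840 = −14614640; K_B = 0 − 3258×(988 + 29000) = −97700904.
Balance: K_A = K_B + 29000×ρ, so ρ = (K_A − K_B)/29000 = 83086300/29000 = 2870 kg/m³.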